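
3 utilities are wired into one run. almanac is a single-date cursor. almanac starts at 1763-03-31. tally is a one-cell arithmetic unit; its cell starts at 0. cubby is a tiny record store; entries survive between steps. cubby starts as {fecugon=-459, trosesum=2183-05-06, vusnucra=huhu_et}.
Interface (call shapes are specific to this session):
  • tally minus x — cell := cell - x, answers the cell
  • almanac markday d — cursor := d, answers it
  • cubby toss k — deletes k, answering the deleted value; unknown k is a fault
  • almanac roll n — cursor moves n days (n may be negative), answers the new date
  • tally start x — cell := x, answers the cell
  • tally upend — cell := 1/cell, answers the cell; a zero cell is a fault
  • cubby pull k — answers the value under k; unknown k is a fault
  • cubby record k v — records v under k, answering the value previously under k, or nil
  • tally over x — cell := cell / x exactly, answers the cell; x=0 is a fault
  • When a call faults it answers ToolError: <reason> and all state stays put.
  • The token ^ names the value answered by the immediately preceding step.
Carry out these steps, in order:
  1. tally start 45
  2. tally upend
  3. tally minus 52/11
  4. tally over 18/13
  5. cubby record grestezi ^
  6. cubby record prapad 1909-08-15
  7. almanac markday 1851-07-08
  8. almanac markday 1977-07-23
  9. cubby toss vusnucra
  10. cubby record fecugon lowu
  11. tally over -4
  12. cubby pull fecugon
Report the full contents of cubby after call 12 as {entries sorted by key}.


>> tally start(x: 45)
<< 45
>> tally upend()
<< 1/45
>> tally minus(x: 52/11)
<< -2329/495
>> tally over(x: 18/13)
<< -30277/8910
>> cubby record(k: grestezi, v: ^)
<< nil
>> cubby record(k: prapad, v: 1909-08-15)
<< nil
>> almanac markday(d: 1851-07-08)
<< 1851-07-08
>> almanac markday(d: 1977-07-23)
<< 1977-07-23
>> cubby toss(k: vusnucra)
<< huhu_et
>> cubby record(k: fecugon, v: lowu)
<< -459
>> tally over(x: -4)
<< 30277/35640
>> cubby pull(k: fecugon)
<< lowu

Answer: {fecugon=lowu, grestezi=-30277/8910, prapad=1909-08-15, trosesum=2183-05-06}


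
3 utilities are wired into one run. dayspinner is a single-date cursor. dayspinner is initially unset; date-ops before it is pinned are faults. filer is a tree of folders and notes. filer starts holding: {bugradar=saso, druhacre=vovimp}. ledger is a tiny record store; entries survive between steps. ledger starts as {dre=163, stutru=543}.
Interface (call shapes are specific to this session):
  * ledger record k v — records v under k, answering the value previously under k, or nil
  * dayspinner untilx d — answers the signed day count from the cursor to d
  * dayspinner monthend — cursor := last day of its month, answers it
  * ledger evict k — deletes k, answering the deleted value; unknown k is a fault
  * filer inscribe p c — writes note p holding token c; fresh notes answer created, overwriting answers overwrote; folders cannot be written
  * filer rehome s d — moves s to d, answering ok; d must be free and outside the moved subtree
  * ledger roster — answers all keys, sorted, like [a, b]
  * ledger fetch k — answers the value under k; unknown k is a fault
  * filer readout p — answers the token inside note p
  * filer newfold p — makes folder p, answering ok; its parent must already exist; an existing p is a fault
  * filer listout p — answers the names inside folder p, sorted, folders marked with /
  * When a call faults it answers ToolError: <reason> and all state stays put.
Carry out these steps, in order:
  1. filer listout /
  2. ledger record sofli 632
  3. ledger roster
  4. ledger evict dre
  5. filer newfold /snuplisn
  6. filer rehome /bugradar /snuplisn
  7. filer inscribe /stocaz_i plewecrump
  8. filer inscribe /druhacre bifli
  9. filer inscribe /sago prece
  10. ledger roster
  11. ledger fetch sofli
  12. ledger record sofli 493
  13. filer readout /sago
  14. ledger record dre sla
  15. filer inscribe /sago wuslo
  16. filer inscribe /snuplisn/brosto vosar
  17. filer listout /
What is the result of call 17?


[in] filer listout p: /
[out] [bugradar, druhacre]
[in] ledger record k: sofli v: 632
[out] nil
[in] ledger roster
[out] [dre, sofli, stutru]
[in] ledger evict k: dre
[out] 163
[in] filer newfold p: /snuplisn
[out] ok
[in] filer rehome s: /bugradar d: /snuplisn
[out] ToolError: exists
[in] filer inscribe p: /stocaz_i c: plewecrump
[out] created
[in] filer inscribe p: /druhacre c: bifli
[out] overwrote
[in] filer inscribe p: /sago c: prece
[out] created
[in] ledger roster
[out] [sofli, stutru]
[in] ledger fetch k: sofli
[out] 632
[in] ledger record k: sofli v: 493
[out] 632
[in] filer readout p: /sago
[out] prece
[in] ledger record k: dre v: sla
[out] nil
[in] filer inscribe p: /sago c: wuslo
[out] overwrote
[in] filer inscribe p: /snuplisn/brosto c: vosar
[out] created
[in] filer listout p: /
[out] [bugradar, druhacre, sago, snuplisn/, stocaz_i]

Answer: [bugradar, druhacre, sago, snuplisn/, stocaz_i]


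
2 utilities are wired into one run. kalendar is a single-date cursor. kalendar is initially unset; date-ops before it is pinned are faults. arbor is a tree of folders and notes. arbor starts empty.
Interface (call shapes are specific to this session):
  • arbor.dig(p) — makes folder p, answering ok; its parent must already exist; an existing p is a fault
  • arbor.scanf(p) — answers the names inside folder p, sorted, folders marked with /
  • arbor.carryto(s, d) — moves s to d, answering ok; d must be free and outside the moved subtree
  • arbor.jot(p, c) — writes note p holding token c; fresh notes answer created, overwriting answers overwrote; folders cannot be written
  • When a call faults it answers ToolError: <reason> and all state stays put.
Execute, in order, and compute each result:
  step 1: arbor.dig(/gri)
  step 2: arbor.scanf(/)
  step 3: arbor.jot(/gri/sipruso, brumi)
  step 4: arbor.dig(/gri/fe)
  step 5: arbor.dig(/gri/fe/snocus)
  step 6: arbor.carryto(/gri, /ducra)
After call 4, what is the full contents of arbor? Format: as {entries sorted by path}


→ arbor.dig(p: /gri)
← ok
→ arbor.scanf(p: /)
← [gri/]
→ arbor.jot(p: /gri/sipruso, c: brumi)
← created
→ arbor.dig(p: /gri/fe)
← ok
→ arbor.dig(p: /gri/fe/snocus)
← ok
→ arbor.carryto(s: /gri, d: /ducra)
← ok

Answer: {gri/, gri/fe/, gri/sipruso=brumi}


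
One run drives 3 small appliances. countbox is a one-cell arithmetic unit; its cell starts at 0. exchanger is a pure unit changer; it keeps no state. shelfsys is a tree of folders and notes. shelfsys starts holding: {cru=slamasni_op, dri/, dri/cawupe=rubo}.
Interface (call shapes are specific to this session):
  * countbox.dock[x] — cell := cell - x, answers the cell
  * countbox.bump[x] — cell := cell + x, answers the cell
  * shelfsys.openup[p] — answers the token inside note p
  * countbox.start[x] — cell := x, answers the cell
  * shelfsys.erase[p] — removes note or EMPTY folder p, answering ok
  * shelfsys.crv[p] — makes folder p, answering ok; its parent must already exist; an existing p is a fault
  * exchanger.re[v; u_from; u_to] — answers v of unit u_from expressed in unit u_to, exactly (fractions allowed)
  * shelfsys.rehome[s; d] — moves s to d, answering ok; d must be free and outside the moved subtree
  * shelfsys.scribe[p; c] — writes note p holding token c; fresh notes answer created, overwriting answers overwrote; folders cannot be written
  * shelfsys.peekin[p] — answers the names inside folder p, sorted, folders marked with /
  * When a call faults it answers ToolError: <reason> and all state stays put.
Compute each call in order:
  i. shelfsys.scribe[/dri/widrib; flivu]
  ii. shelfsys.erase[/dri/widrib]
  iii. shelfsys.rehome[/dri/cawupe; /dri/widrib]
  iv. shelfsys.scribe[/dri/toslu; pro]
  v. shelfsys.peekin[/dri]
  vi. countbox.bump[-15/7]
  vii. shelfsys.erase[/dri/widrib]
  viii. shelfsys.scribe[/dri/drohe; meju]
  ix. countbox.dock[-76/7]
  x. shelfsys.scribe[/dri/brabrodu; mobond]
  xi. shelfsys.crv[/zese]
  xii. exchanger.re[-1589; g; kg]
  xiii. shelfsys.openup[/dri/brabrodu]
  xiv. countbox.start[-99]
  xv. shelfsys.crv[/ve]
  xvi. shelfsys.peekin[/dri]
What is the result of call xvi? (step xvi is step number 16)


Answer: [brabrodu, drohe, toslu]

Derivation:
I use scribe on p=/dri/widrib, c=flivu: created.
I try erase on p=/dri/widrib, and get ok.
I call rehome on s=/dri/cawupe, d=/dri/widrib, yielding ok.
I try scribe on p=/dri/toslu, c=pro: created.
Calling peekin on p=/dri, and observe [toslu, widrib].
Now I run bump on x=-15/7, → -15/7.
I invoke erase on p=/dri/widrib, → ok.
Then scribe on p=/dri/drohe, c=meju, and observe created.
I try dock on x=-76/7, — result: 61/7.
Invoking scribe on p=/dri/brabrodu, c=mobond, and see created.
Now I run crv on p=/zese: ok.
Next I call re on v=-1589, u_from=g, u_to=kg, which returns -1589/1000.
Calling openup on p=/dri/brabrodu, yielding mobond.
Then start on x=-99, and observe -99.
I use crv on p=/ve, giving ok.
I use peekin on p=/dri: [brabrodu, drohe, toslu].


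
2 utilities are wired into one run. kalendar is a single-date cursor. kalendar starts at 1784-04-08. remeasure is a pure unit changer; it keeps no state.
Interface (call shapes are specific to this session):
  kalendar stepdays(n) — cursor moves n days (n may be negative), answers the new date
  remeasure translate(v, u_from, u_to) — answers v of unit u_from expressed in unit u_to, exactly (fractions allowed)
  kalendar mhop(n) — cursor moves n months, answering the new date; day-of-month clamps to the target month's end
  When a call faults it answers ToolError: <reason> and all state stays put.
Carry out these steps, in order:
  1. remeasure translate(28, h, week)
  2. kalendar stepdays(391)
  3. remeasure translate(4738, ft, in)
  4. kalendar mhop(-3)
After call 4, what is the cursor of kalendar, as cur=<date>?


Act: remeasure translate[v='28'; u_from='h'; u_to='week']
Obs: 1/6
Act: kalendar stepdays[n='391']
Obs: 1785-05-04
Act: remeasure translate[v='4738'; u_from='ft'; u_to='in']
Obs: 56856
Act: kalendar mhop[n='-3']
Obs: 1785-02-04

Answer: cur=1785-02-04


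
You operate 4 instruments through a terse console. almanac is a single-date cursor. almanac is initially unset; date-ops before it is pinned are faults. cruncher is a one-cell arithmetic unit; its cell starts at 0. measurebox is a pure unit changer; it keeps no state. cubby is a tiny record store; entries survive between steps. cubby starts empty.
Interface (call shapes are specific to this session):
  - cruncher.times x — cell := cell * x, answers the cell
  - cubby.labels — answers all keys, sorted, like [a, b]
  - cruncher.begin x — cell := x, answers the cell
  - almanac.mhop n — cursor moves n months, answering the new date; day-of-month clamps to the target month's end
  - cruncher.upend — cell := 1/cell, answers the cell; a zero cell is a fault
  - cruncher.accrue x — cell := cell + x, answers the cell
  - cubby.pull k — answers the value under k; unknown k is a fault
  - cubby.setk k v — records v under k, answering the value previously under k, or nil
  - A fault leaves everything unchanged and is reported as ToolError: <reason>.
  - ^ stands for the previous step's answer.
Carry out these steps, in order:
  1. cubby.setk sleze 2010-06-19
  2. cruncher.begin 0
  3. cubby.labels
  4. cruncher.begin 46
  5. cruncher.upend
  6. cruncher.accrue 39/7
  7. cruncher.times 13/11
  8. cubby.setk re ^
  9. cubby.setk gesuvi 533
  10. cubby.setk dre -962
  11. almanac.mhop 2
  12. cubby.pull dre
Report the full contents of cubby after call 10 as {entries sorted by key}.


// setk(k: sleze, v: 2010-06-19) -> nil
// begin(x: 0) -> 0
// labels() -> [sleze]
// begin(x: 46) -> 46
// upend() -> 1/46
// accrue(x: 39/7) -> 1801/322
// times(x: 13/11) -> 23413/3542
// setk(k: re, v: ^) -> nil
// setk(k: gesuvi, v: 533) -> nil
// setk(k: dre, v: -962) -> nil
// mhop(n: 2) -> ToolError: no date set
// pull(k: dre) -> -962

Answer: {dre=-962, gesuvi=533, re=23413/3542, sleze=2010-06-19}


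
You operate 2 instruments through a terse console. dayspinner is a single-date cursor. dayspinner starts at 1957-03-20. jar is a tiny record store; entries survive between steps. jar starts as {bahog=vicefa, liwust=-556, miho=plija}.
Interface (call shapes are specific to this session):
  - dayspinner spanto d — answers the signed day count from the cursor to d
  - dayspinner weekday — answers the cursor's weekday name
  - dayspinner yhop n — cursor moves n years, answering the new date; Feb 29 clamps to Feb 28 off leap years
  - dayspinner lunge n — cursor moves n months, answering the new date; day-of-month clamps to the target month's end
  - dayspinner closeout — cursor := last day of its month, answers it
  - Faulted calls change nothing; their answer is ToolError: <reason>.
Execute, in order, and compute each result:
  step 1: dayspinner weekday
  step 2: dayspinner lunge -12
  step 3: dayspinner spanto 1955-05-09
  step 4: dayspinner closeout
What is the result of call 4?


% dayspinner weekday
= Wednesday
% dayspinner lunge -12
= 1956-03-20
% dayspinner spanto 1955-05-09
= -316
% dayspinner closeout
= 1956-03-31

Answer: 1956-03-31


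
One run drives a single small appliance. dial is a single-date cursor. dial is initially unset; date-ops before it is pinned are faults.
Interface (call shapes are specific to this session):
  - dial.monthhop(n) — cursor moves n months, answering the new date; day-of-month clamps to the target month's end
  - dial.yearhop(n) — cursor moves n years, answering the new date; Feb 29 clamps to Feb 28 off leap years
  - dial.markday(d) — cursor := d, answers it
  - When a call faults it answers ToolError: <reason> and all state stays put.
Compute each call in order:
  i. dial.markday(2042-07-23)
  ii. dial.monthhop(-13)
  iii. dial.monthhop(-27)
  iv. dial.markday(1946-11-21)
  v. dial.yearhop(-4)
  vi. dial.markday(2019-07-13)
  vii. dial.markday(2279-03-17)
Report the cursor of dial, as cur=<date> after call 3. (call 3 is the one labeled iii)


Answer: cur=2039-03-23

Derivation:
I invoke dial.markday using d='2042-07-23', and observe 2042-07-23.
Then dial.monthhop using n='-13', and see 2041-06-23.
Invoking dial.monthhop using n='-27', → 2039-03-23.
Calling dial.markday using d='1946-11-21', which returns 1946-11-21.
Next I call dial.yearhop using n='-4', and observe 1942-11-21.
I call dial.markday using d='2019-07-13', → 2019-07-13.
Calling dial.markday using d='2279-03-17', and observe 2279-03-17.


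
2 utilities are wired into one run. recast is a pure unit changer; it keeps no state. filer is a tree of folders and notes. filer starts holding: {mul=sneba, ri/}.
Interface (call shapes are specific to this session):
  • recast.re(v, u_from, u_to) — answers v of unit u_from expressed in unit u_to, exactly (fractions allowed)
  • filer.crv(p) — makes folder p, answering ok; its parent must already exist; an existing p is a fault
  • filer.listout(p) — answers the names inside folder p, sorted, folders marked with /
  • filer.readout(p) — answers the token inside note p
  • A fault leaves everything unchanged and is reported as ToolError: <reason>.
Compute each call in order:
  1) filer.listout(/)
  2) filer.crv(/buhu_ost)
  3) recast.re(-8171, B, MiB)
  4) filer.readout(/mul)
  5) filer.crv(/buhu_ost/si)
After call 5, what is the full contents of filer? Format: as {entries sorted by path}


Answer: {buhu_ost/, buhu_ost/si/, mul=sneba, ri/}

Derivation:
·→ listout(p='/')
·← [mul, ri/]
·→ crv(p='/buhu_ost')
·← ok
·→ re(v='-8171', u_from='B', u_to='MiB')
·← -8171/1048576
·→ readout(p='/mul')
·← sneba
·→ crv(p='/buhu_ost/si')
·← ok


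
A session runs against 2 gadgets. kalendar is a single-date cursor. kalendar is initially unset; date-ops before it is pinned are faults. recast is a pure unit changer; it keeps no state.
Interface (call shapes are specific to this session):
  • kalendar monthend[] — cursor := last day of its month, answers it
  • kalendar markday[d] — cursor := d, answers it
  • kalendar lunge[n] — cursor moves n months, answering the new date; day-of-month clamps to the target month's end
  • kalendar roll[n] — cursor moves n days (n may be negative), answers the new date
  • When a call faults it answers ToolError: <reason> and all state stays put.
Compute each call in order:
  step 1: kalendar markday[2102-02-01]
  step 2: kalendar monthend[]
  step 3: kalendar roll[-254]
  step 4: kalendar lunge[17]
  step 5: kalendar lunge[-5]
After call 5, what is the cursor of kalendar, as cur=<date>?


Answer: cur=2102-06-19

Derivation:
[in] kalendar markday d→2102-02-01
:: 2102-02-01
[in] kalendar monthend
:: 2102-02-28
[in] kalendar roll n→-254
:: 2101-06-19
[in] kalendar lunge n→17
:: 2102-11-19
[in] kalendar lunge n→-5
:: 2102-06-19


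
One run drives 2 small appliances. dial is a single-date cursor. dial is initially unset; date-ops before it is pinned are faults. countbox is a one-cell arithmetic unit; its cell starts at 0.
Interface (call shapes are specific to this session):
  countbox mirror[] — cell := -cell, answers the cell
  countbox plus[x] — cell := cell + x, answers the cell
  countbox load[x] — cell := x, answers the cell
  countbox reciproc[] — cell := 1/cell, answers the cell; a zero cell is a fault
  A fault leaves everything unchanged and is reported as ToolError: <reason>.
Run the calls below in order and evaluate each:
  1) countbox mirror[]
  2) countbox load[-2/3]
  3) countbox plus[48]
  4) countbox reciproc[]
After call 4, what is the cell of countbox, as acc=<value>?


>>> countbox mirror
= 0
>>> countbox load x: -2/3
= -2/3
>>> countbox plus x: 48
= 142/3
>>> countbox reciproc
= 3/142

Answer: acc=3/142


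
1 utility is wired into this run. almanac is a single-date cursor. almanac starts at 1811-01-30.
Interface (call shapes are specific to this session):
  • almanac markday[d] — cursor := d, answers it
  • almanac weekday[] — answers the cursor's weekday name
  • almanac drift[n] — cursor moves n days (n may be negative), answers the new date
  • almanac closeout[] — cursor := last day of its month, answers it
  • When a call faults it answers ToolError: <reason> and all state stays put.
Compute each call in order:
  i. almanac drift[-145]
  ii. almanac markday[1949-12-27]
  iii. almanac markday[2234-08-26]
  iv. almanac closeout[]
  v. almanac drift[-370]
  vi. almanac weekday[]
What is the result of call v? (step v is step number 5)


-- 1. almanac drift(n→-145) == 1810-09-07
-- 2. almanac markday(d→1949-12-27) == 1949-12-27
-- 3. almanac markday(d→2234-08-26) == 2234-08-26
-- 4. almanac closeout() == 2234-08-31
-- 5. almanac drift(n→-370) == 2233-08-26
-- 6. almanac weekday() == Monday

Answer: 2233-08-26


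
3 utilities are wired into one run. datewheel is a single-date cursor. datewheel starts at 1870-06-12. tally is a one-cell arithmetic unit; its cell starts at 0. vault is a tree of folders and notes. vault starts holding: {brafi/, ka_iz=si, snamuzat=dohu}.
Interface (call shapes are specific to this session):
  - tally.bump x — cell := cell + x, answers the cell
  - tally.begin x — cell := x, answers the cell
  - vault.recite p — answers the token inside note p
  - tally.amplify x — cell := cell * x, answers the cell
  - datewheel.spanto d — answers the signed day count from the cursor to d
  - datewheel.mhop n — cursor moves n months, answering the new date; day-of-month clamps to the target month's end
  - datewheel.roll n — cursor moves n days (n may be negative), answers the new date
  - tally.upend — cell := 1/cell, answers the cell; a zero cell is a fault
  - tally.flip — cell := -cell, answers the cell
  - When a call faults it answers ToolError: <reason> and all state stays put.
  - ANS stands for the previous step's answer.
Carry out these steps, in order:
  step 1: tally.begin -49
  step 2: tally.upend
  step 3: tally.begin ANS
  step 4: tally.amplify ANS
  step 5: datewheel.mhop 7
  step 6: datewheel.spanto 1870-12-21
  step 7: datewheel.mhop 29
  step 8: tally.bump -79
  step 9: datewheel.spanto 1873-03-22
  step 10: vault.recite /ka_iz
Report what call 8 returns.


Answer: -189678/2401

Derivation:
I call begin passing -49, → -49.
I try upend, and get -1/49.
Calling begin passing ANS, and see -1/49.
Now I run amplify passing ANS, giving 1/2401.
Now I run mhop passing 7, and get 1871-01-12.
Using spanto passing 1870-12-21, giving -22.
Calling mhop passing 29, which returns 1873-06-12.
Using bump passing -79: -189678/2401.
I try spanto passing 1873-03-22, — result: -82.
I try recite passing /ka_iz, yielding si.


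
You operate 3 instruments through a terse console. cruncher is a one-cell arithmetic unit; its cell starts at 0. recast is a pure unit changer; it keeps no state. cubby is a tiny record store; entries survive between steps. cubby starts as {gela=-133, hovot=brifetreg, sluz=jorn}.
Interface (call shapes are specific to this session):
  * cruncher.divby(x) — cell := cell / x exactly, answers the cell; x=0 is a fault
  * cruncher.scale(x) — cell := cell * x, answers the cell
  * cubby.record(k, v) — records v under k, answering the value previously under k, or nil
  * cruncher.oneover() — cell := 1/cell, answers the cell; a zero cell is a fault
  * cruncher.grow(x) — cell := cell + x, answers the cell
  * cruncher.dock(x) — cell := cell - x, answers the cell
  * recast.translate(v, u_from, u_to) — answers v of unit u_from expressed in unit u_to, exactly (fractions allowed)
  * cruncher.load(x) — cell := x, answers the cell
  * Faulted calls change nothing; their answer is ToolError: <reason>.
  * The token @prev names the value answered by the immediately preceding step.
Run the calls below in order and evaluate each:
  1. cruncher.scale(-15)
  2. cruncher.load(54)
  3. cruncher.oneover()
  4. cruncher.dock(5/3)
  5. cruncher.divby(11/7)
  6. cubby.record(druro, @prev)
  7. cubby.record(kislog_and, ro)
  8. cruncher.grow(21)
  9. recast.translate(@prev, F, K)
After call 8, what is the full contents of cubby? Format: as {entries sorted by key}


% 1. cruncher.scale(-15) -> 0
% 2. cruncher.load(54) -> 54
% 3. cruncher.oneover() -> 1/54
% 4. cruncher.dock(5/3) -> -89/54
% 5. cruncher.divby(11/7) -> -623/594
% 6. cubby.record(druro, @prev) -> nil
% 7. cubby.record(kislog_and, ro) -> nil
% 8. cruncher.grow(21) -> 11851/594
% 9. recast.translate(@prev, F, K) -> 14244749/53460

Answer: {druro=-623/594, gela=-133, hovot=brifetreg, kislog_and=ro, sluz=jorn}


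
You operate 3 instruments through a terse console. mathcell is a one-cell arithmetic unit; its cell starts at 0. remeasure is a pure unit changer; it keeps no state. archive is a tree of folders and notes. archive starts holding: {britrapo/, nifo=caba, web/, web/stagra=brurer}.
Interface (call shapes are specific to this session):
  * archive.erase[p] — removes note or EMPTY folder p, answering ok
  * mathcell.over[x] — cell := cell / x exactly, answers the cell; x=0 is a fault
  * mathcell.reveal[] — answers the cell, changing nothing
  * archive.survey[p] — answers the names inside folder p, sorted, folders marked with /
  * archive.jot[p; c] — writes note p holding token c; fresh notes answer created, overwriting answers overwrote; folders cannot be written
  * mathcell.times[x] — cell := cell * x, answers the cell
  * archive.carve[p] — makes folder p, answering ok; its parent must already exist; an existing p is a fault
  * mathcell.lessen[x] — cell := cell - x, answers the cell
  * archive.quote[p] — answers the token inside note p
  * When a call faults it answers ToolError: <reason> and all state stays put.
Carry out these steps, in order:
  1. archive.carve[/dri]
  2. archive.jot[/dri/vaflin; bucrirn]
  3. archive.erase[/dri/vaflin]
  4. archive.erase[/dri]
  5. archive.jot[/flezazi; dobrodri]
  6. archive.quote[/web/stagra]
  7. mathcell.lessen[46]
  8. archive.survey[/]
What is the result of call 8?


Answer: [britrapo/, flezazi, nifo, web/]

Derivation:
CALL archive.carve[p='/dri']
RET  ok
CALL archive.jot[p='/dri/vaflin'; c='bucrirn']
RET  created
CALL archive.erase[p='/dri/vaflin']
RET  ok
CALL archive.erase[p='/dri']
RET  ok
CALL archive.jot[p='/flezazi'; c='dobrodri']
RET  created
CALL archive.quote[p='/web/stagra']
RET  brurer
CALL mathcell.lessen[x='46']
RET  -46
CALL archive.survey[p='/']
RET  [britrapo/, flezazi, nifo, web/]


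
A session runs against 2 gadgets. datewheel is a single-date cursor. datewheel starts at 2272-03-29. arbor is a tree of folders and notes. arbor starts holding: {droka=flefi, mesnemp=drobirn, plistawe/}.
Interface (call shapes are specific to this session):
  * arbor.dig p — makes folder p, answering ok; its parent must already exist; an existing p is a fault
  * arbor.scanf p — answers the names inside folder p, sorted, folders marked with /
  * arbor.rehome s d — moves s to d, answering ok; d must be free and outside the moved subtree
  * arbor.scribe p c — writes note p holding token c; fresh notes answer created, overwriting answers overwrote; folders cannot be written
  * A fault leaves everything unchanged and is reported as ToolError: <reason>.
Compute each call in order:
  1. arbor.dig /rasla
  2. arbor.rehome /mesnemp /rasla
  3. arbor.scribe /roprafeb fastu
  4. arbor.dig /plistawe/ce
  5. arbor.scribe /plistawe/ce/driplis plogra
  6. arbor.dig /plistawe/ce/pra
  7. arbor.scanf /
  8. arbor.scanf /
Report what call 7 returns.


Answer: [droka, mesnemp, plistawe/, rasla/, roprafeb]

Derivation:
Step: arbor.dig[p→/rasla]
Result: ok
Step: arbor.rehome[s→/mesnemp; d→/rasla]
Result: ToolError: exists
Step: arbor.scribe[p→/roprafeb; c→fastu]
Result: created
Step: arbor.dig[p→/plistawe/ce]
Result: ok
Step: arbor.scribe[p→/plistawe/ce/driplis; c→plogra]
Result: created
Step: arbor.dig[p→/plistawe/ce/pra]
Result: ok
Step: arbor.scanf[p→/]
Result: [droka, mesnemp, plistawe/, rasla/, roprafeb]
Step: arbor.scanf[p→/]
Result: [droka, mesnemp, plistawe/, rasla/, roprafeb]


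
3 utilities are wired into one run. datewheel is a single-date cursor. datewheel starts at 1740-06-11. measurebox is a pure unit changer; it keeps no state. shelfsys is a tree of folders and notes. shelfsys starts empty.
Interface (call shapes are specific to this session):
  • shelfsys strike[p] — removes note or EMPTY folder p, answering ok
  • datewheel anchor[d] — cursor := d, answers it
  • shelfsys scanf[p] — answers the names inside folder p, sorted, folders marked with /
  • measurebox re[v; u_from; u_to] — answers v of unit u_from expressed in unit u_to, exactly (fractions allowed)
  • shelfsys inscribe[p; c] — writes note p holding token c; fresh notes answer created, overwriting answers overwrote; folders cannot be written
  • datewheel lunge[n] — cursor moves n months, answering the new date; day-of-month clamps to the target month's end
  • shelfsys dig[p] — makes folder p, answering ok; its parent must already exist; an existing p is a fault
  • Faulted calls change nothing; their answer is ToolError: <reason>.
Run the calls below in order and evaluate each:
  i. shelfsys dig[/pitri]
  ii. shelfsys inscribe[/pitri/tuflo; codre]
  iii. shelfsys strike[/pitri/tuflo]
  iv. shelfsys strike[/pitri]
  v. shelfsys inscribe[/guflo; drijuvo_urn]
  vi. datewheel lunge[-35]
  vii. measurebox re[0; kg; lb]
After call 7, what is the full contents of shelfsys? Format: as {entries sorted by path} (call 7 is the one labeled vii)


Answer: {guflo=drijuvo_urn}

Derivation:
Do: shelfsys dig[p='/pitri']
See: ok
Do: shelfsys inscribe[p='/pitri/tuflo'; c='codre']
See: created
Do: shelfsys strike[p='/pitri/tuflo']
See: ok
Do: shelfsys strike[p='/pitri']
See: ok
Do: shelfsys inscribe[p='/guflo'; c='drijuvo_urn']
See: created
Do: datewheel lunge[n='-35']
See: 1737-07-11
Do: measurebox re[v='0'; u_from='kg'; u_to='lb']
See: 0


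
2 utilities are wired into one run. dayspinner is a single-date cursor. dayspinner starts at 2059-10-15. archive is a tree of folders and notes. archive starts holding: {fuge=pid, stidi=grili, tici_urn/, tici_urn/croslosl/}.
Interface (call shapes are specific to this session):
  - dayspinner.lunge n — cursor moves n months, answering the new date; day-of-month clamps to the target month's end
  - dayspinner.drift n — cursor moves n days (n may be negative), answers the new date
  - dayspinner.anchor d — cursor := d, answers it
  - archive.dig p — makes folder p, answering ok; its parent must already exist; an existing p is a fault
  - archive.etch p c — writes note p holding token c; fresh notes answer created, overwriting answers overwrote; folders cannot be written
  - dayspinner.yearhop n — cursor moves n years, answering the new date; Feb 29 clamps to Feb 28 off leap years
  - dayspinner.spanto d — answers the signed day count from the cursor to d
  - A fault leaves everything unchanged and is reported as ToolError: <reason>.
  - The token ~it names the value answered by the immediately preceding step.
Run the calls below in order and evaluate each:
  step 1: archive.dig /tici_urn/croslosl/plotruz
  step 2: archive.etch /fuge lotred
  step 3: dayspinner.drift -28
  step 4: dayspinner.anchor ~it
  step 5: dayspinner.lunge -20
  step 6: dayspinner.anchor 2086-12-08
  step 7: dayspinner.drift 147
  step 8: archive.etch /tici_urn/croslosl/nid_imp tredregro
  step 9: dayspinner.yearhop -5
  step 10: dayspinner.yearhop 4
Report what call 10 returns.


Answer: 2086-05-04

Derivation:
==> archive.dig(p=/tici_urn/croslosl/plotruz)
<== ok
==> archive.etch(p=/fuge, c=lotred)
<== overwrote
==> dayspinner.drift(n=-28)
<== 2059-09-17
==> dayspinner.anchor(d=~it)
<== 2059-09-17
==> dayspinner.lunge(n=-20)
<== 2058-01-17
==> dayspinner.anchor(d=2086-12-08)
<== 2086-12-08
==> dayspinner.drift(n=147)
<== 2087-05-04
==> archive.etch(p=/tici_urn/croslosl/nid_imp, c=tredregro)
<== created
==> dayspinner.yearhop(n=-5)
<== 2082-05-04
==> dayspinner.yearhop(n=4)
<== 2086-05-04


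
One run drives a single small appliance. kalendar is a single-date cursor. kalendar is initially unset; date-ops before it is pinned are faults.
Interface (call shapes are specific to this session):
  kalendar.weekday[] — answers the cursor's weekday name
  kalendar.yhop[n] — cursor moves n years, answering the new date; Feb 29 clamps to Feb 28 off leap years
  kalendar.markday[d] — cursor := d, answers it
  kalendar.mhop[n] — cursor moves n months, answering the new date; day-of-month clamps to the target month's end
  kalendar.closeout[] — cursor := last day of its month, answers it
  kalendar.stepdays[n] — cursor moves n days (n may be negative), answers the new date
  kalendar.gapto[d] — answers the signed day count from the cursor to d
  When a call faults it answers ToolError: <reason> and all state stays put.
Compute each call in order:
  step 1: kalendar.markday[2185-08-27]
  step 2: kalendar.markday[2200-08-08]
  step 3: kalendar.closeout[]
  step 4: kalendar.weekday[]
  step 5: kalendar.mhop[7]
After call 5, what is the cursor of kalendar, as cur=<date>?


Answer: cur=2201-03-31

Derivation:
[in] markday 2185-08-27
  2185-08-27
[in] markday 2200-08-08
  2200-08-08
[in] closeout
  2200-08-31
[in] weekday
  Sunday
[in] mhop 7
  2201-03-31


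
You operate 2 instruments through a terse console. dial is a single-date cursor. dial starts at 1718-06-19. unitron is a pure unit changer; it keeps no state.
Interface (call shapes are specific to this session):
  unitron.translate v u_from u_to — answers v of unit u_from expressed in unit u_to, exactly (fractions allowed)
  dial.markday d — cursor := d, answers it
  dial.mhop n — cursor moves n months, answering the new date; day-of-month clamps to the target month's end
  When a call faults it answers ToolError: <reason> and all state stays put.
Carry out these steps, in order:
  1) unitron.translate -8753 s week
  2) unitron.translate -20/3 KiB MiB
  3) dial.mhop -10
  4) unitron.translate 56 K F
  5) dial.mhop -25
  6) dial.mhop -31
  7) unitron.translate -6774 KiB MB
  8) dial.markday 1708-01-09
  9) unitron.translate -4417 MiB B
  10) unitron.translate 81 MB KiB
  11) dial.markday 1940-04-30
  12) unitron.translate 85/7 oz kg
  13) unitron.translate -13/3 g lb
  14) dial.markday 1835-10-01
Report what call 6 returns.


Answer: 1712-12-19

Derivation:
Step: unitron.translate[v: -8753; u_from: s; u_to: week]
Result: -8753/604800
Step: unitron.translate[v: -20/3; u_from: KiB; u_to: MiB]
Result: -5/768
Step: dial.mhop[n: -10]
Result: 1717-08-19
Step: unitron.translate[v: 56; u_from: K; u_to: F]
Result: -35887/100
Step: dial.mhop[n: -25]
Result: 1715-07-19
Step: dial.mhop[n: -31]
Result: 1712-12-19
Step: unitron.translate[v: -6774; u_from: KiB; u_to: MB]
Result: -108384/15625
Step: dial.markday[d: 1708-01-09]
Result: 1708-01-09
Step: unitron.translate[v: -4417; u_from: MiB; u_to: B]
Result: -4631560192
Step: unitron.translate[v: 81; u_from: MB; u_to: KiB]
Result: 1265625/16
Step: dial.markday[d: 1940-04-30]
Result: 1940-04-30
Step: unitron.translate[v: 85/7; u_from: oz; u_to: kg]
Result: 110158147/320000000
Step: unitron.translate[v: -13/3; u_from: g; u_to: lb]
Result: -1300000/136077711
Step: dial.markday[d: 1835-10-01]
Result: 1835-10-01


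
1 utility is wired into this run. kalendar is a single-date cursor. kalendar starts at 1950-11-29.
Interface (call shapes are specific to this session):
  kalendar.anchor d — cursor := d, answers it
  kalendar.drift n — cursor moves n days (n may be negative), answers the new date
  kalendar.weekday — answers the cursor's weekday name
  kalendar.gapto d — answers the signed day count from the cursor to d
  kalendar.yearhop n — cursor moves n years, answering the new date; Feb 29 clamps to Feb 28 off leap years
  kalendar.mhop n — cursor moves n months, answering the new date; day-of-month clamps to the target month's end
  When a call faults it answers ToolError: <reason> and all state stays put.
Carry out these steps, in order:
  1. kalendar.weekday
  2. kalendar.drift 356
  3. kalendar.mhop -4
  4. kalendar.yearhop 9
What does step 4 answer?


Answer: 1960-07-20

Derivation:
CALL weekday[]
RET  Wednesday
CALL drift[n='356']
RET  1951-11-20
CALL mhop[n='-4']
RET  1951-07-20
CALL yearhop[n='9']
RET  1960-07-20


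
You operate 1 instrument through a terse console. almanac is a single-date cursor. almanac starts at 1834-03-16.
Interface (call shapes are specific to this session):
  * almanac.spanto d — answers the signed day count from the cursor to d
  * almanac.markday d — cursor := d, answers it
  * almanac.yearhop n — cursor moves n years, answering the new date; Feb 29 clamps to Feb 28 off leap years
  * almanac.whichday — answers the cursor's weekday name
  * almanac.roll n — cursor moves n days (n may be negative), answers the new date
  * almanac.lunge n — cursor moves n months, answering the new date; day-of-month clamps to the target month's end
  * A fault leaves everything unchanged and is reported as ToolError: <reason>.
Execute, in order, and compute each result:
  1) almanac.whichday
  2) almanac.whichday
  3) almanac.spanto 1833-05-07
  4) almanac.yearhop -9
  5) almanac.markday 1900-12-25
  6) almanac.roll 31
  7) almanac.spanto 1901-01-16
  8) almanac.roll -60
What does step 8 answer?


Step: almanac.whichday[]
Result: Sunday
Step: almanac.whichday[]
Result: Sunday
Step: almanac.spanto[d→1833-05-07]
Result: -313
Step: almanac.yearhop[n→-9]
Result: 1825-03-16
Step: almanac.markday[d→1900-12-25]
Result: 1900-12-25
Step: almanac.roll[n→31]
Result: 1901-01-25
Step: almanac.spanto[d→1901-01-16]
Result: -9
Step: almanac.roll[n→-60]
Result: 1900-11-26

Answer: 1900-11-26


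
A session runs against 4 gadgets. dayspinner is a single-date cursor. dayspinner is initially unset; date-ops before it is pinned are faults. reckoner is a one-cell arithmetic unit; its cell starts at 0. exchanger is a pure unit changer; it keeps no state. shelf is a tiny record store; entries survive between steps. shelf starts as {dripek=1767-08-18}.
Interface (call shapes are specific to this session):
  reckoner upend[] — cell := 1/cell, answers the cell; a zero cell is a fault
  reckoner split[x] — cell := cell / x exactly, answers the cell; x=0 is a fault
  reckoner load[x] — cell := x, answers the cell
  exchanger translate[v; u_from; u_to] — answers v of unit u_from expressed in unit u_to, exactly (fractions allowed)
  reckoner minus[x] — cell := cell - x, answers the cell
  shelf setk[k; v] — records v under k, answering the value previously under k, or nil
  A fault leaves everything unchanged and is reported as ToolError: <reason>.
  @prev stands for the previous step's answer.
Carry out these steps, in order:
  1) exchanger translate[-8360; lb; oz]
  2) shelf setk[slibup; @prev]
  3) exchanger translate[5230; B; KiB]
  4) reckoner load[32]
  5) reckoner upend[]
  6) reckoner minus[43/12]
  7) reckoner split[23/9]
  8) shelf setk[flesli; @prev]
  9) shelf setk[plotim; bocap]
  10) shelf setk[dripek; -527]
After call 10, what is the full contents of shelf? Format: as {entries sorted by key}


>>> exchanger translate -8360 lb oz
= -133760
>>> shelf setk slibup @prev
= nil
>>> exchanger translate 5230 B KiB
= 2615/512
>>> reckoner load 32
= 32
>>> reckoner upend
= 1/32
>>> reckoner minus 43/12
= -341/96
>>> reckoner split 23/9
= -1023/736
>>> shelf setk flesli @prev
= nil
>>> shelf setk plotim bocap
= nil
>>> shelf setk dripek -527
= 1767-08-18

Answer: {dripek=-527, flesli=-1023/736, plotim=bocap, slibup=-133760}


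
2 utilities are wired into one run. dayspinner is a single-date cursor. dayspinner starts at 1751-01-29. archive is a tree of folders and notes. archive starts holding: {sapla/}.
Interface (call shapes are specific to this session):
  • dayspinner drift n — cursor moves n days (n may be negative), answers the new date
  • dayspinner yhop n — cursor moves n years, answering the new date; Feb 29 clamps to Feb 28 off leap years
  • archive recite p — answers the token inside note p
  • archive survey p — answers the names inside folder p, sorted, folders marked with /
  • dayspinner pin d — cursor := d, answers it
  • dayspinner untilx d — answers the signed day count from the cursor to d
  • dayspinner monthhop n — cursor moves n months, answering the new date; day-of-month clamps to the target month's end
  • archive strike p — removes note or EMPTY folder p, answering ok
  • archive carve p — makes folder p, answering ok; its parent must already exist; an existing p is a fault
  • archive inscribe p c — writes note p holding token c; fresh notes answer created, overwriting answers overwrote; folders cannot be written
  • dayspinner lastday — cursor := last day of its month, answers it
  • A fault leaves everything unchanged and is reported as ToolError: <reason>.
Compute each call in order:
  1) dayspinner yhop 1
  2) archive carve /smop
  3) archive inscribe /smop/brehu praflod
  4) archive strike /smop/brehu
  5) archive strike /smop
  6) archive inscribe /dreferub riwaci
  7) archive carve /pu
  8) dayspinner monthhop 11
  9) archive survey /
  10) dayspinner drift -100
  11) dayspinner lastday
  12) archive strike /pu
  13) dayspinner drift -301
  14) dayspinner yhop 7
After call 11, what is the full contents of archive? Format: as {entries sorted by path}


Answer: {dreferub=riwaci, pu/, sapla/}

Derivation:
Calling dayspinner yhop on n: 1, → 1752-01-29.
Then archive carve on p: /smop, and get ok.
Using archive inscribe on p: /smop/brehu, c: praflod, which returns created.
I use archive strike on p: /smop/brehu, and observe ok.
Now I run archive strike on p: /smop, yielding ok.
I use archive inscribe on p: /dreferub, c: riwaci, and observe created.
Invoking archive carve on p: /pu: ok.
Now I run dayspinner monthhop on n: 11, giving 1752-12-29.
Next I call archive survey on p: /, giving [dreferub, pu/, sapla/].
I run dayspinner drift on n: -100, yielding 1752-09-20.
Then dayspinner lastday, yielding 1752-09-30.
Calling archive strike on p: /pu, which returns ok.
I call dayspinner drift on n: -301, which returns 1751-12-04.
Using dayspinner yhop on n: 7: 1758-12-04.


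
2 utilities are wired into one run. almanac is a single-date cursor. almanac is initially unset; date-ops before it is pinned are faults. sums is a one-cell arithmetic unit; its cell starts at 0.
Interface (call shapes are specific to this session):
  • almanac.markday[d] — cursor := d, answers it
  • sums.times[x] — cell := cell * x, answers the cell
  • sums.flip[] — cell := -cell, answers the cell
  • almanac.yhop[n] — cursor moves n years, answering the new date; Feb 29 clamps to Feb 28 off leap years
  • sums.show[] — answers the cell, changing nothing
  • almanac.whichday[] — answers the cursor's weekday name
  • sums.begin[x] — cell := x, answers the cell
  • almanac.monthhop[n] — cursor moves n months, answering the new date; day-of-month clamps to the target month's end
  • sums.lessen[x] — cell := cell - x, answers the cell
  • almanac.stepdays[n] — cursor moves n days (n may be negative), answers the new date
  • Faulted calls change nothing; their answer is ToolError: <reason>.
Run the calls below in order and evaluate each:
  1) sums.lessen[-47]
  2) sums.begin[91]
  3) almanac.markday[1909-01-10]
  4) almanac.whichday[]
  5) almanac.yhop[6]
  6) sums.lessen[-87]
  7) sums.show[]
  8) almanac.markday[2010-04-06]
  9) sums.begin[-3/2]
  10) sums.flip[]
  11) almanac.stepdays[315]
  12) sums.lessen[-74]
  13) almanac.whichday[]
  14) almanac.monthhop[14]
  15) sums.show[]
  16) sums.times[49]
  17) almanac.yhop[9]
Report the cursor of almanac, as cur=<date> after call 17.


I invoke sums.lessen with x: -47, yielding 47.
I use sums.begin with x: 91, and see 91.
Next I call almanac.markday with d: 1909-01-10, and see 1909-01-10.
I call almanac.whichday, and see Sunday.
I try almanac.yhop with n: 6, yielding 1915-01-10.
Using sums.lessen with x: -87, and observe 178.
Next I call sums.show, — result: 178.
Next I call almanac.markday with d: 2010-04-06, and see 2010-04-06.
Using sums.begin with x: -3/2, — result: -3/2.
Now I run sums.flip, and get 3/2.
I use almanac.stepdays with n: 315, and see 2011-02-15.
Now I run sums.lessen with x: -74, and get 151/2.
I call almanac.whichday(), → Tuesday.
Using almanac.monthhop with n: 14, and see 2012-04-15.
Next I call sums.show, and get 151/2.
I call sums.times with x: 49, — result: 7399/2.
Calling almanac.yhop with n: 9, giving 2021-04-15.

Answer: cur=2021-04-15
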